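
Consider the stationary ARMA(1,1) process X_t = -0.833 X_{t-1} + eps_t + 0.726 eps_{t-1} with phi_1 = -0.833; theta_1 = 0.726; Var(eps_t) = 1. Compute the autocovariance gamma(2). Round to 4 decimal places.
\gamma(2) = 0.1151

Multiply the model equation by X_{t-k} and take expectations. With theta_0 = psi_0 = 1 and psi_j the MA(infinity) weights, this gives
  gamma(k) - sum_i phi_i gamma(k-i) = c_k,
  c_k = sigma^2 * sum_{j=k..q} theta_j psi_{j-k}   (c_k = 0 for k > q),
using gamma(-m) = gamma(m).
psi-weights needed (psi_j = theta_j + sum_i phi_i psi_{j-i}):
  psi_1 = theta_1 + phi_1 = 0.726 + (-0.833) = -0.107
Right-hand sides:
  c_0 = sigma^2 (1 + theta_1 psi_1) = 1 * (1 + (0.726)(-0.107)) = 1 * 0.922318 = 0.922318
  c_1 = sigma^2 theta_1 = 1 * (0.726) = 0.726
  c_2 = 0
Equations for k = 0 and k = 1 (AR order 1):
  gamma(0) = phi_1 gamma(1) + c_0
  gamma(1) = phi_1 gamma(0) + c_1
Substituting the second into the first: gamma(0) (1 - phi_1^2) = c_0 + phi_1 c_1, so
  gamma(0) = (c_0 + phi_1 c_1) / (1 - phi_1^2) = (0.922318 + (-0.833)(0.726)) / (1 - (-0.833)^2) = 0.31756 / 0.306111 = 1.037401.
  gamma(1) = phi_1 gamma(0) + c_1 = (-0.833)(1.037401) + (0.726) = -0.138155.
For k = 2 (> q): gamma(2) = phi_1 gamma(1) = (-0.833)(-0.138155) = 0.115083.
Therefore gamma(2) = 0.1151 (to 4 decimal places).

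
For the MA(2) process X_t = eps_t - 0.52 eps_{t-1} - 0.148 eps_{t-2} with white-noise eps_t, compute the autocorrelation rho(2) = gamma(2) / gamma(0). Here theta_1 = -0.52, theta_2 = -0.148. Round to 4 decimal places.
\rho(2) = -0.1145

For an MA(q) process with theta_0 = 1, the autocovariance is
  gamma(k) = sigma^2 * sum_{i=0..q-k} theta_i * theta_{i+k},
and rho(k) = gamma(k) / gamma(0). Sigma^2 cancels.
  numerator   = (1)*(-0.148) = -0.148.
  denominator = (1)^2 + (-0.52)^2 + (-0.148)^2 = 1.292304.
  rho(2) = -0.148 / 1.292304 = -0.1145.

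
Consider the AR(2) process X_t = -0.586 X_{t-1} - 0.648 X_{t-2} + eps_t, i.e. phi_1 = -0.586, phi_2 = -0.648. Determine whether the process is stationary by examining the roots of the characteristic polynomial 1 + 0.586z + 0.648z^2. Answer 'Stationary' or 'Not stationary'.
\text{Stationary}

The AR(p) characteristic polynomial is P(z) = 1 + 0.586z + 0.648z^2.
Stationarity requires all roots to lie outside the unit circle, i.e. |z| > 1 for every root.
Set 1 + (0.586) z + (0.648) z^2 = 0, i.e. a z^2 + b z + c = 0 with a = 0.648, b = 0.586, c = 1.
Discriminant D = b^2 - 4ac = (0.586)^2 - 4*(0.648)*1 = 0.343396 - (2.592) = -2.248604.
D < 0, so the roots are the complex-conjugate pair z = (-b +/- i sqrt(-D)) / (2a) = -0.4522 +/- 1.157i.
For a conjugate pair |z|^2 = z * conj(z) = (product of roots) = c/a = 1/(0.648) = 1.54321, so |z| = sqrt(1.54321) = 1.2423 for both roots.
Moduli of all roots: 1.2423, 1.2423.
All moduli strictly greater than 1? Yes.
Verdict: Stationary.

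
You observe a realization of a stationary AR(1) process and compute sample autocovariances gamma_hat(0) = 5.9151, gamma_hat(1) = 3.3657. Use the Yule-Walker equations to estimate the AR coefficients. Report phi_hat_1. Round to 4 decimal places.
\hat\phi_{1} = 0.5690

The Yule-Walker equations for an AR(p) process read, in matrix form,
  Gamma_p phi = r_p,   with   (Gamma_p)_{ij} = gamma(|i - j|),
                       (r_p)_i = gamma(i),   i,j = 1..p.
Substitute the sample gammas (Toeplitz matrix and right-hand side of size 1):
  Gamma_p = [[5.9151]]
  r_p     = [3.3657]
With p = 1 this is the single equation gamma(0) phi_1 = gamma(1):
  phi_hat_1 = gamma(1) / gamma(0) = 3.3657 / 5.9151 = 0.5690.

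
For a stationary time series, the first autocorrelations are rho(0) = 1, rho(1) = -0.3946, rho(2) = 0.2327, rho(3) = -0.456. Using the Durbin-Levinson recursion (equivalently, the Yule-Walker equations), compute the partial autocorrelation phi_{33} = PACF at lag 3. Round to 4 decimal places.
\phi_{33} = -0.4020

The PACF at lag k is phi_{kk}, the last component of the solution
to the Yule-Walker system G_k phi = r_k where
  (G_k)_{ij} = rho(|i - j|), (r_k)_i = rho(i), i,j = 1..k.
Equivalently, Durbin-Levinson gives phi_{kk} iteratively:
  phi_{11} = rho(1)
  phi_{kk} = [rho(k) - sum_{j=1..k-1} phi_{k-1,j} rho(k-j)]
            / [1 - sum_{j=1..k-1} phi_{k-1,j} rho(j)],
  phi_{k,j} = phi_{k-1,j} - phi_{kk} phi_{k-1,k-j},  j = 1..k-1.
Step k = 1:
  phi_11 = rho(1) = -0.3946.
Step k = 2:
  phi_22 = [rho(2) - phi_11 rho(1)] / [1 - phi_11 rho(1)] = [0.2327 - (-0.3946)(-0.3946)] / [1 - (-0.3946)(-0.3946)]
         = 0.07699084 / 0.84429084 = 0.09119.
  Update: phi_21 = phi_11 - phi_22 phi_11 = -0.3946 - (0.09119)(-0.3946) = -0.358616.
Step k = 3:
  phi_33 = [rho(3) - phi_21 rho(2) - phi_22 rho(1)] / [1 - phi_21 rho(1) - phi_22 rho(2)]
    numerator   = -0.456 - (-0.358616)(0.2327) - (0.09119)(-0.3946) = -0.3365664
    denominator = 1 - (-0.358616)(-0.3946) - (0.09119)(0.2327) = 0.83727005
  phi_33 = -0.3365664 / 0.83727005 = -0.402.
Therefore phi_{33} = -0.4020.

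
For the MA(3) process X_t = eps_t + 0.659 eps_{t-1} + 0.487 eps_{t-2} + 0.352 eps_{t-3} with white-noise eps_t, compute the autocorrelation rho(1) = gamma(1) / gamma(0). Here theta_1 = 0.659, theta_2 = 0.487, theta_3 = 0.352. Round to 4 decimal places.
\rho(1) = 0.6413

For an MA(q) process with theta_0 = 1, the autocovariance is
  gamma(k) = sigma^2 * sum_{i=0..q-k} theta_i * theta_{i+k},
and rho(k) = gamma(k) / gamma(0). Sigma^2 cancels.
  numerator   = (1)*(0.659) + (0.659)*(0.487) + (0.487)*(0.352) = 1.151357.
  denominator = (1)^2 + (0.659)^2 + (0.487)^2 + (0.352)^2 = 1.795354.
  rho(1) = 1.151357 / 1.795354 = 0.6413.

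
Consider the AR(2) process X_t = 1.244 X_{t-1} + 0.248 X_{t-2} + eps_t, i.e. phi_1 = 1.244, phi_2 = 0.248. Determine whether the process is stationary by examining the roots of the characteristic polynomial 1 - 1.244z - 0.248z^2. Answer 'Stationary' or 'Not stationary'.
\text{Not stationary}

The AR(p) characteristic polynomial is P(z) = 1 - 1.244z - 0.248z^2.
Stationarity requires all roots to lie outside the unit circle, i.e. |z| > 1 for every root.
Set 1 + (-1.244) z + (-0.248) z^2 = 0, i.e. a z^2 + b z + c = 0 with a = -0.248, b = -1.244, c = 1.
Discriminant D = b^2 - 4ac = (-1.244)^2 - 4*(-0.248)*1 = 1.547536 - (-0.992) = 2.539536.
D >= 0, so the roots are real: z = (-b +/- sqrt(D)) / (2a) = (1.244 +/- 1.593592) / (-0.496).
  z_1 = (1.244 + 1.593592) / (-0.496) = -5.721,   |z_1| = 5.721.
  z_2 = (1.244 - 1.593592) / (-0.496) = 0.7048,   |z_2| = 0.7048.
Moduli of all roots: 5.7210, 0.7048.
All moduli strictly greater than 1? No.
Verdict: Not stationary.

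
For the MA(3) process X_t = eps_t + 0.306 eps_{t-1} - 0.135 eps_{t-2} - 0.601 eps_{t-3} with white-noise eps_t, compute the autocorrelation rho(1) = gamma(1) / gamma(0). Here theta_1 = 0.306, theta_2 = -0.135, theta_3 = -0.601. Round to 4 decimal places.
\rho(1) = 0.2348

For an MA(q) process with theta_0 = 1, the autocovariance is
  gamma(k) = sigma^2 * sum_{i=0..q-k} theta_i * theta_{i+k},
and rho(k) = gamma(k) / gamma(0). Sigma^2 cancels.
  numerator   = (1)*(0.306) + (0.306)*(-0.135) + (-0.135)*(-0.601) = 0.345825.
  denominator = (1)^2 + (0.306)^2 + (-0.135)^2 + (-0.601)^2 = 1.473062.
  rho(1) = 0.345825 / 1.473062 = 0.2348.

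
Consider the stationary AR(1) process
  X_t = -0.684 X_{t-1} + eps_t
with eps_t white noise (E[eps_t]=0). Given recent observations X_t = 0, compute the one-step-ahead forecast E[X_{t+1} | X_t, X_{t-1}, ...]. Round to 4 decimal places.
E[X_{t+1} \mid \mathcal F_t] = 0.0000

For an AR(p) model X_t = c + sum_i phi_i X_{t-i} + eps_t, the
one-step-ahead conditional mean is
  E[X_{t+1} | X_t, ...] = c + sum_i phi_i X_{t+1-i}.
Substitute known values:
  E[X_{t+1} | ...] = (-0.684) * (0)
                   = 0.0000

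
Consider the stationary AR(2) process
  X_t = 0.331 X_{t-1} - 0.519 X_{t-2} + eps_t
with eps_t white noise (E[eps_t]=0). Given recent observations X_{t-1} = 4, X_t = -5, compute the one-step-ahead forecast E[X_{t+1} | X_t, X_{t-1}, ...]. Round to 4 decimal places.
E[X_{t+1} \mid \mathcal F_t] = -3.7310

For an AR(p) model X_t = c + sum_i phi_i X_{t-i} + eps_t, the
one-step-ahead conditional mean is
  E[X_{t+1} | X_t, ...] = c + sum_i phi_i X_{t+1-i}.
Substitute known values:
  E[X_{t+1} | ...] = (0.331) * (-5) + (-0.519) * (4)
                   = -3.7310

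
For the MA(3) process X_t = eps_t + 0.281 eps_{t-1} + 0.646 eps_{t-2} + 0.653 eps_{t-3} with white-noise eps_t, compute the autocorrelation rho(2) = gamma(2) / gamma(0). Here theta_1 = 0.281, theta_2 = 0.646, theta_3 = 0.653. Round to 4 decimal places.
\rho(2) = 0.4314

For an MA(q) process with theta_0 = 1, the autocovariance is
  gamma(k) = sigma^2 * sum_{i=0..q-k} theta_i * theta_{i+k},
and rho(k) = gamma(k) / gamma(0). Sigma^2 cancels.
  numerator   = (1)*(0.646) + (0.281)*(0.653) = 0.829493.
  denominator = (1)^2 + (0.281)^2 + (0.646)^2 + (0.653)^2 = 1.922686.
  rho(2) = 0.829493 / 1.922686 = 0.4314.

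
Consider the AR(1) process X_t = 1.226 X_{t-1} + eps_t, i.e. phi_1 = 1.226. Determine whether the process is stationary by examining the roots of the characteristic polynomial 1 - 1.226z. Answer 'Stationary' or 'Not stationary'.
\text{Not stationary}

The AR(p) characteristic polynomial is P(z) = 1 - 1.226z.
Stationarity requires all roots to lie outside the unit circle, i.e. |z| > 1 for every root.
This is linear in z: 1 + (-1.226) z = 0  =>  z = -1/(-1.226) = 0.815661,  |z| = 0.815661.
Moduli of all roots: 0.8157.
All moduli strictly greater than 1? No.
Verdict: Not stationary.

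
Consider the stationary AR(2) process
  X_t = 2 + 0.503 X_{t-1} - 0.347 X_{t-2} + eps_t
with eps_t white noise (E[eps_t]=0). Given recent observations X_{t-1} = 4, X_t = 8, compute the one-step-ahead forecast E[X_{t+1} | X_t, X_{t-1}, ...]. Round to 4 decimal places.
E[X_{t+1} \mid \mathcal F_t] = 4.6360

For an AR(p) model X_t = c + sum_i phi_i X_{t-i} + eps_t, the
one-step-ahead conditional mean is
  E[X_{t+1} | X_t, ...] = c + sum_i phi_i X_{t+1-i}.
Substitute known values:
  E[X_{t+1} | ...] = 2 + (0.503) * (8) + (-0.347) * (4)
                   = 4.6360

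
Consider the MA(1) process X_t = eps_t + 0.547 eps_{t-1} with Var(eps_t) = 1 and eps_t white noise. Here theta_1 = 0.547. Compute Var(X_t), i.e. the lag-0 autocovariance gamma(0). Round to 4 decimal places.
\gamma(0) = 1.2992

For an MA(q) process X_t = eps_t + sum_i theta_i eps_{t-i} with
Var(eps_t) = sigma^2, the variance is
  gamma(0) = sigma^2 * (1 + sum_i theta_i^2).
  sum_i theta_i^2 = (0.547)^2 = 0.299209.
  gamma(0) = 1 * (1 + 0.299209) = 1 * 1.299209 = 1.299209, which rounds to 1.2992.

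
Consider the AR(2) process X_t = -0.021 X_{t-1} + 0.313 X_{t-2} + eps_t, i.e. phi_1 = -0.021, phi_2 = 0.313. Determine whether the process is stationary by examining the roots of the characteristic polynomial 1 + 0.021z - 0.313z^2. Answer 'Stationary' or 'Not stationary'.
\text{Stationary}

The AR(p) characteristic polynomial is P(z) = 1 + 0.021z - 0.313z^2.
Stationarity requires all roots to lie outside the unit circle, i.e. |z| > 1 for every root.
Set 1 + (0.021) z + (-0.313) z^2 = 0, i.e. a z^2 + b z + c = 0 with a = -0.313, b = 0.021, c = 1.
Discriminant D = b^2 - 4ac = (0.021)^2 - 4*(-0.313)*1 = 0.000441 - (-1.252) = 1.252441.
D >= 0, so the roots are real: z = (-b +/- sqrt(D)) / (2a) = (-0.021 +/- 1.119125) / (-0.626).
  z_1 = (-0.021 + 1.119125) / (-0.626) = -1.7542,   |z_1| = 1.7542.
  z_2 = (-0.021 - 1.119125) / (-0.626) = 1.8213,   |z_2| = 1.8213.
Moduli of all roots: 1.7542, 1.8213.
All moduli strictly greater than 1? Yes.
Verdict: Stationary.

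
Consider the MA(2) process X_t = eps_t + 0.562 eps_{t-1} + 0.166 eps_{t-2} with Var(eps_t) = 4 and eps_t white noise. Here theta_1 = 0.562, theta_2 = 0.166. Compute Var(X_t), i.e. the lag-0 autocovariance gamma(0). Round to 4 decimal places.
\gamma(0) = 5.3736

For an MA(q) process X_t = eps_t + sum_i theta_i eps_{t-i} with
Var(eps_t) = sigma^2, the variance is
  gamma(0) = sigma^2 * (1 + sum_i theta_i^2).
  sum_i theta_i^2 = (0.562)^2 + (0.166)^2 = 0.315844 + 0.027556 = 0.3434.
  gamma(0) = 4 * (1 + 0.3434) = 4 * 1.3434 = 5.3736.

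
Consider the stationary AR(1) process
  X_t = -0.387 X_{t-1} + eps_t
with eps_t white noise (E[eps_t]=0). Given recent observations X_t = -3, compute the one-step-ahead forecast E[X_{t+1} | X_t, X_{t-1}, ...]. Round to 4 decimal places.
E[X_{t+1} \mid \mathcal F_t] = 1.1610

For an AR(p) model X_t = c + sum_i phi_i X_{t-i} + eps_t, the
one-step-ahead conditional mean is
  E[X_{t+1} | X_t, ...] = c + sum_i phi_i X_{t+1-i}.
Substitute known values:
  E[X_{t+1} | ...] = (-0.387) * (-3)
                   = 1.1610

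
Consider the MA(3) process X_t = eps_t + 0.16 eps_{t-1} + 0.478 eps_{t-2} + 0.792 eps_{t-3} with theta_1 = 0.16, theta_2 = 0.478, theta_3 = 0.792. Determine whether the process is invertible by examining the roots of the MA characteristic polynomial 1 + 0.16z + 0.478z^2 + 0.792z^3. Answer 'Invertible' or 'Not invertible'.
\text{Invertible}

The MA(q) characteristic polynomial is P(z) = 1 + 0.16z + 0.478z^2 + 0.792z^3.
Invertibility requires all roots to lie outside the unit circle, i.e. |z| > 1 for every root.
Degree 3: look for a simple real root z0 first, then factor out (1 - z/z0) and solve the remaining quadratic.
Testing z0 = -1.25: P(-1.25) = 1 + (0.16)(-1.25) + (0.478)(-1.25)^2 + (0.792)(-1.25)^3
  = 1 + (-0.2) + (0.746875) + (-1.546875) = 0.  So z_0 = -1.25 is a root, |z_0| = 1.25.
Divide out the factor (1 + 0.8 z) = (1 - z/z0) (since 1/z0 = -0.8):
  P(z) = (1 + 0.8 z)(1 + (-0.64) z + (0.99) z^2)
  [check: z-coef -0.64 - (-0.8) = 0.16; z^2-coef 0.99 - (-0.8)(-0.64) = 0.478; z^3-coef -(-0.8)(0.99) = 0.792.]
Remaining roots from the quadratic factor 1 + (-0.64) z + (0.99) z^2:
  Set 1 + (-0.64) z + (0.99) z^2 = 0, i.e. a z^2 + b z + c = 0 with a = 0.99, b = -0.64, c = 1.
  Discriminant D = b^2 - 4ac = (-0.64)^2 - 4*(0.99)*1 = 0.4096 - (3.96) = -3.5504.
  D < 0, so the roots are the complex-conjugate pair z = (-b +/- i sqrt(-D)) / (2a) = 0.3232 +/- 0.9516i.
  For a conjugate pair |z|^2 = z * conj(z) = (product of roots) = c/a = 1/(0.99) = 1.010101, so |z| = sqrt(1.010101) = 1.005 for both roots.
Moduli of all roots: 1.2500, 1.0050, 1.0050.
All moduli strictly greater than 1? Yes.
Verdict: Invertible.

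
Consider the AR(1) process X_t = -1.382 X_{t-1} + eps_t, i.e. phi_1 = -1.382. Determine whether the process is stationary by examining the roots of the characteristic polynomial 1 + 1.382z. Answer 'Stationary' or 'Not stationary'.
\text{Not stationary}

The AR(p) characteristic polynomial is P(z) = 1 + 1.382z.
Stationarity requires all roots to lie outside the unit circle, i.e. |z| > 1 for every root.
This is linear in z: 1 + (1.382) z = 0  =>  z = -1/(1.382) = -0.723589,  |z| = 0.723589.
Moduli of all roots: 0.7236.
All moduli strictly greater than 1? No.
Verdict: Not stationary.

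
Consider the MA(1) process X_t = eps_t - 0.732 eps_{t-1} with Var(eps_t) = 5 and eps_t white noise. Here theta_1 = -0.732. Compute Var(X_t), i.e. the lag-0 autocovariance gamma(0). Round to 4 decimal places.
\gamma(0) = 7.6791

For an MA(q) process X_t = eps_t + sum_i theta_i eps_{t-i} with
Var(eps_t) = sigma^2, the variance is
  gamma(0) = sigma^2 * (1 + sum_i theta_i^2).
  sum_i theta_i^2 = (-0.732)^2 = 0.535824.
  gamma(0) = 5 * (1 + 0.535824) = 5 * 1.535824 = 7.67912, which rounds to 7.6791.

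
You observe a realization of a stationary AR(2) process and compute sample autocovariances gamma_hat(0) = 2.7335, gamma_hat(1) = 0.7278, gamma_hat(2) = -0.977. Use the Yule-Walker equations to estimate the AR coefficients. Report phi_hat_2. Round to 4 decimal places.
\hat\phi_{2} = -0.4610

The Yule-Walker equations for an AR(p) process read, in matrix form,
  Gamma_p phi = r_p,   with   (Gamma_p)_{ij} = gamma(|i - j|),
                       (r_p)_i = gamma(i),   i,j = 1..p.
Substitute the sample gammas (Toeplitz matrix and right-hand side of size 2):
  Gamma_p = [[2.7335, 0.7278], [0.7278, 2.7335]]
  r_p     = [0.7278, -0.977]
Written out:
  2.7335 phi_1 + 0.7278 phi_2 = 0.7278
  0.7278 phi_1 + 2.7335 phi_2 = -0.977
Solve by Cramer's rule:
  det = gamma(0)^2 - gamma(1)^2 = (2.7335)^2 - (0.7278)^2 = 7.47202225 - 0.52969284 = 6.94232941
  phi_hat_1 = [gamma(1) gamma(0) - gamma(1) gamma(2)] / det = [(0.7278)(2.7335) - (0.7278)(-0.977)] / 6.94232941 = 2.7005019 / 6.94232941 = 0.389
  phi_hat_2 = [gamma(0) gamma(2) - gamma(1)^2] / det = [(2.7335)(-0.977) - (0.7278)^2] / 6.94232941 = -3.20032234 / 6.94232941 = -0.461
So phi_hat = [0.3890, -0.4610].
Therefore phi_hat_2 = -0.4610.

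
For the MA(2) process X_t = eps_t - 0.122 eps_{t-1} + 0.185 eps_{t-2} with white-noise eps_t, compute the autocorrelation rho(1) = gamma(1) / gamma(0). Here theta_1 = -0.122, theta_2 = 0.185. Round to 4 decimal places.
\rho(1) = -0.1378

For an MA(q) process with theta_0 = 1, the autocovariance is
  gamma(k) = sigma^2 * sum_{i=0..q-k} theta_i * theta_{i+k},
and rho(k) = gamma(k) / gamma(0). Sigma^2 cancels.
  numerator   = (1)*(-0.122) + (-0.122)*(0.185) = -0.14457.
  denominator = (1)^2 + (-0.122)^2 + (0.185)^2 = 1.049109.
  rho(1) = -0.14457 / 1.049109 = -0.1378.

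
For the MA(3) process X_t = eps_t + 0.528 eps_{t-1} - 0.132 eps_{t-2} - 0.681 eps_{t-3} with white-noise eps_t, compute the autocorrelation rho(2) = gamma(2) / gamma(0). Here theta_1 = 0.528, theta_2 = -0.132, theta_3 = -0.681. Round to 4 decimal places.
\rho(2) = -0.2793

For an MA(q) process with theta_0 = 1, the autocovariance is
  gamma(k) = sigma^2 * sum_{i=0..q-k} theta_i * theta_{i+k},
and rho(k) = gamma(k) / gamma(0). Sigma^2 cancels.
  numerator   = (1)*(-0.132) + (0.528)*(-0.681) = -0.491568.
  denominator = (1)^2 + (0.528)^2 + (-0.132)^2 + (-0.681)^2 = 1.759969.
  rho(2) = -0.491568 / 1.759969 = -0.2793.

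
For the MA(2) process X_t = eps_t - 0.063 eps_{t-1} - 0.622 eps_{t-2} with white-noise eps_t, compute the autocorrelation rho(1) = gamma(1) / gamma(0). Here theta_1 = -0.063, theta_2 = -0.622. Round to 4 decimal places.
\rho(1) = -0.0171

For an MA(q) process with theta_0 = 1, the autocovariance is
  gamma(k) = sigma^2 * sum_{i=0..q-k} theta_i * theta_{i+k},
and rho(k) = gamma(k) / gamma(0). Sigma^2 cancels.
  numerator   = (1)*(-0.063) + (-0.063)*(-0.622) = -0.023814.
  denominator = (1)^2 + (-0.063)^2 + (-0.622)^2 = 1.390853.
  rho(1) = -0.023814 / 1.390853 = -0.0171.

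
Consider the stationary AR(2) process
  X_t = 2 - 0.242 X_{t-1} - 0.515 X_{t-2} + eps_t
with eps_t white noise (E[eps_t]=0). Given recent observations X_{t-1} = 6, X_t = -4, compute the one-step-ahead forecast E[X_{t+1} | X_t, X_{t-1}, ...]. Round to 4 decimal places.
E[X_{t+1} \mid \mathcal F_t] = -0.1220

For an AR(p) model X_t = c + sum_i phi_i X_{t-i} + eps_t, the
one-step-ahead conditional mean is
  E[X_{t+1} | X_t, ...] = c + sum_i phi_i X_{t+1-i}.
Substitute known values:
  E[X_{t+1} | ...] = 2 + (-0.242) * (-4) + (-0.515) * (6)
                   = -0.1220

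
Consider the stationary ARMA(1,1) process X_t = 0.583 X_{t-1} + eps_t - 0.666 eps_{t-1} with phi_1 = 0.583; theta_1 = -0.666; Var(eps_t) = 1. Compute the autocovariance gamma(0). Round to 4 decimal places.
\gamma(0) = 1.0104

Multiply the model equation by X_{t-k} and take expectations. With theta_0 = psi_0 = 1 and psi_j the MA(infinity) weights, this gives
  gamma(k) - sum_i phi_i gamma(k-i) = c_k,
  c_k = sigma^2 * sum_{j=k..q} theta_j psi_{j-k}   (c_k = 0 for k > q),
using gamma(-m) = gamma(m).
psi-weights needed (psi_j = theta_j + sum_i phi_i psi_{j-i}):
  psi_1 = theta_1 + phi_1 = -0.666 + (0.583) = -0.083
Right-hand sides:
  c_0 = sigma^2 (1 + theta_1 psi_1) = 1 * (1 + (-0.666)(-0.083)) = 1 * 1.055278 = 1.055278
  c_1 = sigma^2 theta_1 = 1 * (-0.666) = -0.666
  c_2 = 0
Equations for k = 0 and k = 1 (AR order 1):
  gamma(0) = phi_1 gamma(1) + c_0
  gamma(1) = phi_1 gamma(0) + c_1
Substituting the second into the first: gamma(0) (1 - phi_1^2) = c_0 + phi_1 c_1, so
  gamma(0) = (c_0 + phi_1 c_1) / (1 - phi_1^2) = (1.055278 + (0.583)(-0.666)) / (1 - (0.583)^2) = 0.667 / 0.660111 = 1.010436.
Therefore gamma(0) = 1.0104 (to 4 decimal places).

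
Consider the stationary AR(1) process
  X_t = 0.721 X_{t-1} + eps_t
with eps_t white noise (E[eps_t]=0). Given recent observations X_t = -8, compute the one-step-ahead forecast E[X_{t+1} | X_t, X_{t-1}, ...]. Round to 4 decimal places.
E[X_{t+1} \mid \mathcal F_t] = -5.7680

For an AR(p) model X_t = c + sum_i phi_i X_{t-i} + eps_t, the
one-step-ahead conditional mean is
  E[X_{t+1} | X_t, ...] = c + sum_i phi_i X_{t+1-i}.
Substitute known values:
  E[X_{t+1} | ...] = (0.721) * (-8)
                   = -5.7680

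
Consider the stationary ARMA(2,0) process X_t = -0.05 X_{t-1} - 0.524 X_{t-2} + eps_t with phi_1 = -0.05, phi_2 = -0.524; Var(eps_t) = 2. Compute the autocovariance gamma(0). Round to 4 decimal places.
\gamma(0) = 2.7600

Multiply the model equation by X_{t-k} and take expectations. With theta_0 = psi_0 = 1 and psi_j the MA(infinity) weights, this gives
  gamma(k) - sum_i phi_i gamma(k-i) = c_k,
  c_k = sigma^2 * sum_{j=k..q} theta_j psi_{j-k}   (c_k = 0 for k > q),
using gamma(-m) = gamma(m).
Pure AR (q = 0): c_0 = sigma^2 = 2, c_k = 0 for k >= 1.
Equations for k = 0, 1, 2 (AR order 2, c_2 = 0):
  (E0) gamma(0) = phi_1 gamma(1) + phi_2 gamma(2) + c_0
  (E1) gamma(1) = phi_1 gamma(0) + phi_2 gamma(1) + c_1
  (E2) gamma(2) = phi_1 gamma(1) + phi_2 gamma(0)
From (E1): gamma(1) = A gamma(0) + B with
  A = phi_1 / (1 - phi_2) = -0.05 / 1.524 = -0.032808,   B = c_1 / (1 - phi_2) = 0 / 1.524 = 0.
Insert (E2) into (E0): gamma(0) (1 - phi_2^2) = phi_1 (1 + phi_2) gamma(1) + c_0.
  phi_1 (1 + phi_2) = (-0.05)(0.476) = -0.0238,   1 - phi_2^2 = 0.725424.
Replace gamma(1) by A gamma(0) + B and collect gamma(0):
  gamma(0) [0.725424 - (-0.0238)(-0.032808)] = c_0 = 2
  gamma(0) * 0.724643 = 2
  gamma(0) = 2 / 0.724643 = 2.759979.
Therefore gamma(0) = 2.7600 (to 4 decimal places).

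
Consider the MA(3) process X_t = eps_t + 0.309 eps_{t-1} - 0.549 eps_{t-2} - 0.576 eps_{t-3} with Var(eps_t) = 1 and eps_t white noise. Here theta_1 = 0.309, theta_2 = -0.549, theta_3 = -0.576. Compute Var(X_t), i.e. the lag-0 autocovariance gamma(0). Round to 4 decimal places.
\gamma(0) = 1.7287

For an MA(q) process X_t = eps_t + sum_i theta_i eps_{t-i} with
Var(eps_t) = sigma^2, the variance is
  gamma(0) = sigma^2 * (1 + sum_i theta_i^2).
  sum_i theta_i^2 = (0.309)^2 + (-0.549)^2 + (-0.576)^2 = 0.095481 + 0.301401 + 0.331776 = 0.728658.
  gamma(0) = 1 * (1 + 0.728658) = 1 * 1.728658 = 1.728658, which rounds to 1.7287.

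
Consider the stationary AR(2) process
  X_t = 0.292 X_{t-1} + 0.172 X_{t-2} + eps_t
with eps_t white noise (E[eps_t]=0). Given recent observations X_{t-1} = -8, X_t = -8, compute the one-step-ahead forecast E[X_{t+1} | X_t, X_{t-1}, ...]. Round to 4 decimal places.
E[X_{t+1} \mid \mathcal F_t] = -3.7120

For an AR(p) model X_t = c + sum_i phi_i X_{t-i} + eps_t, the
one-step-ahead conditional mean is
  E[X_{t+1} | X_t, ...] = c + sum_i phi_i X_{t+1-i}.
Substitute known values:
  E[X_{t+1} | ...] = (0.292) * (-8) + (0.172) * (-8)
                   = -3.7120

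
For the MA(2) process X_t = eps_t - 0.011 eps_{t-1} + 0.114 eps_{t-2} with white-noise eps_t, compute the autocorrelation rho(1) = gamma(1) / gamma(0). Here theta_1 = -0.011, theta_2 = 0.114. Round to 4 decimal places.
\rho(1) = -0.0121

For an MA(q) process with theta_0 = 1, the autocovariance is
  gamma(k) = sigma^2 * sum_{i=0..q-k} theta_i * theta_{i+k},
and rho(k) = gamma(k) / gamma(0). Sigma^2 cancels.
  numerator   = (1)*(-0.011) + (-0.011)*(0.114) = -0.012254.
  denominator = (1)^2 + (-0.011)^2 + (0.114)^2 = 1.013117.
  rho(1) = -0.012254 / 1.013117 = -0.0121.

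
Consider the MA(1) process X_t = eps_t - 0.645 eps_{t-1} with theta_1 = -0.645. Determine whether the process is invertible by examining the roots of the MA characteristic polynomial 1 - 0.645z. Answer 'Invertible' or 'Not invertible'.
\text{Invertible}

The MA(q) characteristic polynomial is P(z) = 1 - 0.645z.
Invertibility requires all roots to lie outside the unit circle, i.e. |z| > 1 for every root.
This is linear in z: 1 + (-0.645) z = 0  =>  z = -1/(-0.645) = 1.550388,  |z| = 1.550388.
Moduli of all roots: 1.5504.
All moduli strictly greater than 1? Yes.
Verdict: Invertible.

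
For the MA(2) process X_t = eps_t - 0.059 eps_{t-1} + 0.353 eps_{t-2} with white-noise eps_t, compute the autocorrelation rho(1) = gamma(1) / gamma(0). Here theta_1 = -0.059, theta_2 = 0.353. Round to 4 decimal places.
\rho(1) = -0.0708

For an MA(q) process with theta_0 = 1, the autocovariance is
  gamma(k) = sigma^2 * sum_{i=0..q-k} theta_i * theta_{i+k},
and rho(k) = gamma(k) / gamma(0). Sigma^2 cancels.
  numerator   = (1)*(-0.059) + (-0.059)*(0.353) = -0.079827.
  denominator = (1)^2 + (-0.059)^2 + (0.353)^2 = 1.12809.
  rho(1) = -0.079827 / 1.12809 = -0.0708.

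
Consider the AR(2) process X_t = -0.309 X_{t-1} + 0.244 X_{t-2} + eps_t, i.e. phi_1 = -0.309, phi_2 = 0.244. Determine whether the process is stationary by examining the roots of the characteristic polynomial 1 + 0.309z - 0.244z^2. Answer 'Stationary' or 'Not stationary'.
\text{Stationary}

The AR(p) characteristic polynomial is P(z) = 1 + 0.309z - 0.244z^2.
Stationarity requires all roots to lie outside the unit circle, i.e. |z| > 1 for every root.
Set 1 + (0.309) z + (-0.244) z^2 = 0, i.e. a z^2 + b z + c = 0 with a = -0.244, b = 0.309, c = 1.
Discriminant D = b^2 - 4ac = (0.309)^2 - 4*(-0.244)*1 = 0.095481 - (-0.976) = 1.071481.
D >= 0, so the roots are real: z = (-b +/- sqrt(D)) / (2a) = (-0.309 +/- 1.035124) / (-0.488).
  z_1 = (-0.309 + 1.035124) / (-0.488) = -1.488,   |z_1| = 1.488.
  z_2 = (-0.309 - 1.035124) / (-0.488) = 2.7544,   |z_2| = 2.7544.
Moduli of all roots: 1.4880, 2.7544.
All moduli strictly greater than 1? Yes.
Verdict: Stationary.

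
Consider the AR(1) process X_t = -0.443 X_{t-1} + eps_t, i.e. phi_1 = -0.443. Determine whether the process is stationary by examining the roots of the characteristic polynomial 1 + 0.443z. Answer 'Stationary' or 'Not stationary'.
\text{Stationary}

The AR(p) characteristic polynomial is P(z) = 1 + 0.443z.
Stationarity requires all roots to lie outside the unit circle, i.e. |z| > 1 for every root.
This is linear in z: 1 + (0.443) z = 0  =>  z = -1/(0.443) = -2.257336,  |z| = 2.257336.
Moduli of all roots: 2.2573.
All moduli strictly greater than 1? Yes.
Verdict: Stationary.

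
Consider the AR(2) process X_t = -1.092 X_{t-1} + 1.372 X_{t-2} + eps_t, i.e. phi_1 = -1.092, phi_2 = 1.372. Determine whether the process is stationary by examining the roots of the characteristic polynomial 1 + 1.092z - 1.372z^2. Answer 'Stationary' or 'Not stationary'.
\text{Not stationary}

The AR(p) characteristic polynomial is P(z) = 1 + 1.092z - 1.372z^2.
Stationarity requires all roots to lie outside the unit circle, i.e. |z| > 1 for every root.
Set 1 + (1.092) z + (-1.372) z^2 = 0, i.e. a z^2 + b z + c = 0 with a = -1.372, b = 1.092, c = 1.
Discriminant D = b^2 - 4ac = (1.092)^2 - 4*(-1.372)*1 = 1.192464 - (-5.488) = 6.680464.
D >= 0, so the roots are real: z = (-b +/- sqrt(D)) / (2a) = (-1.092 +/- 2.584659) / (-2.744).
  z_1 = (-1.092 + 2.584659) / (-2.744) = -0.544,   |z_1| = 0.544.
  z_2 = (-1.092 - 2.584659) / (-2.744) = 1.3399,   |z_2| = 1.3399.
Moduli of all roots: 0.5440, 1.3399.
All moduli strictly greater than 1? No.
Verdict: Not stationary.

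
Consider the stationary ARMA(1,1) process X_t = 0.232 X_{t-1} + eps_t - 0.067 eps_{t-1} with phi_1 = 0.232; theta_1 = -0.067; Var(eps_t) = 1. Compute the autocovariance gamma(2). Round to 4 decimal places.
\gamma(2) = 0.0398

Multiply the model equation by X_{t-k} and take expectations. With theta_0 = psi_0 = 1 and psi_j the MA(infinity) weights, this gives
  gamma(k) - sum_i phi_i gamma(k-i) = c_k,
  c_k = sigma^2 * sum_{j=k..q} theta_j psi_{j-k}   (c_k = 0 for k > q),
using gamma(-m) = gamma(m).
psi-weights needed (psi_j = theta_j + sum_i phi_i psi_{j-i}):
  psi_1 = theta_1 + phi_1 = -0.067 + (0.232) = 0.165
Right-hand sides:
  c_0 = sigma^2 (1 + theta_1 psi_1) = 1 * (1 + (-0.067)(0.165)) = 1 * 0.988945 = 0.988945
  c_1 = sigma^2 theta_1 = 1 * (-0.067) = -0.067
  c_2 = 0
Equations for k = 0 and k = 1 (AR order 1):
  gamma(0) = phi_1 gamma(1) + c_0
  gamma(1) = phi_1 gamma(0) + c_1
Substituting the second into the first: gamma(0) (1 - phi_1^2) = c_0 + phi_1 c_1, so
  gamma(0) = (c_0 + phi_1 c_1) / (1 - phi_1^2) = (0.988945 + (0.232)(-0.067)) / (1 - (0.232)^2) = 0.973401 / 0.946176 = 1.028774.
  gamma(1) = phi_1 gamma(0) + c_1 = (0.232)(1.028774) + (-0.067) = 0.171676.
For k = 2 (> q): gamma(2) = phi_1 gamma(1) = (0.232)(0.171676) = 0.039829.
Therefore gamma(2) = 0.0398 (to 4 decimal places).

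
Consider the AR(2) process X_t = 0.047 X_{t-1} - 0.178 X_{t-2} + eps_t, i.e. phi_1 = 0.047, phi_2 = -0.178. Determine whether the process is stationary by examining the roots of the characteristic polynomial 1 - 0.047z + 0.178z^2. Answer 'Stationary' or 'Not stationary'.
\text{Stationary}

The AR(p) characteristic polynomial is P(z) = 1 - 0.047z + 0.178z^2.
Stationarity requires all roots to lie outside the unit circle, i.e. |z| > 1 for every root.
Set 1 + (-0.047) z + (0.178) z^2 = 0, i.e. a z^2 + b z + c = 0 with a = 0.178, b = -0.047, c = 1.
Discriminant D = b^2 - 4ac = (-0.047)^2 - 4*(0.178)*1 = 0.002209 - (0.712) = -0.709791.
D < 0, so the roots are the complex-conjugate pair z = (-b +/- i sqrt(-D)) / (2a) = 0.132 +/- 2.3665i.
For a conjugate pair |z|^2 = z * conj(z) = (product of roots) = c/a = 1/(0.178) = 5.617978, so |z| = sqrt(5.617978) = 2.3702 for both roots.
Moduli of all roots: 2.3702, 2.3702.
All moduli strictly greater than 1? Yes.
Verdict: Stationary.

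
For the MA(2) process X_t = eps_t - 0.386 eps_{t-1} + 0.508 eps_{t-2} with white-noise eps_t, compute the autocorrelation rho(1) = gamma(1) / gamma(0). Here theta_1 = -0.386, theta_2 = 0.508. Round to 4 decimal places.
\rho(1) = -0.4137

For an MA(q) process with theta_0 = 1, the autocovariance is
  gamma(k) = sigma^2 * sum_{i=0..q-k} theta_i * theta_{i+k},
and rho(k) = gamma(k) / gamma(0). Sigma^2 cancels.
  numerator   = (1)*(-0.386) + (-0.386)*(0.508) = -0.582088.
  denominator = (1)^2 + (-0.386)^2 + (0.508)^2 = 1.40706.
  rho(1) = -0.582088 / 1.40706 = -0.4137.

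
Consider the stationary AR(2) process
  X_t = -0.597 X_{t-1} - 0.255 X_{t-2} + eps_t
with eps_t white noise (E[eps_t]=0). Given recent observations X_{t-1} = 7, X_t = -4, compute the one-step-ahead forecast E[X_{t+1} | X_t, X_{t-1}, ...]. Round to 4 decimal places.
E[X_{t+1} \mid \mathcal F_t] = 0.6030

For an AR(p) model X_t = c + sum_i phi_i X_{t-i} + eps_t, the
one-step-ahead conditional mean is
  E[X_{t+1} | X_t, ...] = c + sum_i phi_i X_{t+1-i}.
Substitute known values:
  E[X_{t+1} | ...] = (-0.597) * (-4) + (-0.255) * (7)
                   = 0.6030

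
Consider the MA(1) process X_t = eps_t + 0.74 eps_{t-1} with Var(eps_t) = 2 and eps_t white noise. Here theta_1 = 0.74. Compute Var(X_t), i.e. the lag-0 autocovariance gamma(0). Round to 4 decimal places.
\gamma(0) = 3.0952

For an MA(q) process X_t = eps_t + sum_i theta_i eps_{t-i} with
Var(eps_t) = sigma^2, the variance is
  gamma(0) = sigma^2 * (1 + sum_i theta_i^2).
  sum_i theta_i^2 = (0.74)^2 = 0.5476.
  gamma(0) = 2 * (1 + 0.5476) = 2 * 1.5476 = 3.0952.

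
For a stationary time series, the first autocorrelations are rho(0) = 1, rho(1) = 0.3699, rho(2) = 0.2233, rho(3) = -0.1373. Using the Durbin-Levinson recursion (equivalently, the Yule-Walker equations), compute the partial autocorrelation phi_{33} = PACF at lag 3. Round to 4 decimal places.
\phi_{33} = -0.2910

The PACF at lag k is phi_{kk}, the last component of the solution
to the Yule-Walker system G_k phi = r_k where
  (G_k)_{ij} = rho(|i - j|), (r_k)_i = rho(i), i,j = 1..k.
Equivalently, Durbin-Levinson gives phi_{kk} iteratively:
  phi_{11} = rho(1)
  phi_{kk} = [rho(k) - sum_{j=1..k-1} phi_{k-1,j} rho(k-j)]
            / [1 - sum_{j=1..k-1} phi_{k-1,j} rho(j)],
  phi_{k,j} = phi_{k-1,j} - phi_{kk} phi_{k-1,k-j},  j = 1..k-1.
Step k = 1:
  phi_11 = rho(1) = 0.3699.
Step k = 2:
  phi_22 = [rho(2) - phi_11 rho(1)] / [1 - phi_11 rho(1)] = [0.2233 - (0.3699)(0.3699)] / [1 - (0.3699)(0.3699)]
         = 0.08647399 / 0.86317399 = 0.100181.
  Update: phi_21 = phi_11 - phi_22 phi_11 = 0.3699 - (0.100181)(0.3699) = 0.332843.
Step k = 3:
  phi_33 = [rho(3) - phi_21 rho(2) - phi_22 rho(1)] / [1 - phi_21 rho(1) - phi_22 rho(2)]
    numerator   = -0.1373 - (0.332843)(0.2233) - (0.100181)(0.3699) = -0.24868092
    denominator = 1 - (0.332843)(0.3699) - (0.100181)(0.2233) = 0.8545109
  phi_33 = -0.24868092 / 0.8545109 = -0.291.
Therefore phi_{33} = -0.2910.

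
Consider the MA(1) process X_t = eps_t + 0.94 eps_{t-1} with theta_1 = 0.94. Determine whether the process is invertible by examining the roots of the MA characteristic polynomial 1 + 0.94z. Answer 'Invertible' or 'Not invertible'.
\text{Invertible}

The MA(q) characteristic polynomial is P(z) = 1 + 0.94z.
Invertibility requires all roots to lie outside the unit circle, i.e. |z| > 1 for every root.
This is linear in z: 1 + (0.94) z = 0  =>  z = -1/(0.94) = -1.06383,  |z| = 1.06383.
Moduli of all roots: 1.0638.
All moduli strictly greater than 1? Yes.
Verdict: Invertible.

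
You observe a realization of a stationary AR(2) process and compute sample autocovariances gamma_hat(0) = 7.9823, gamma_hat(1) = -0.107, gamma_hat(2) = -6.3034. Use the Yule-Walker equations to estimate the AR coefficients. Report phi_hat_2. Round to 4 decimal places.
\hat\phi_{2} = -0.7900

The Yule-Walker equations for an AR(p) process read, in matrix form,
  Gamma_p phi = r_p,   with   (Gamma_p)_{ij} = gamma(|i - j|),
                       (r_p)_i = gamma(i),   i,j = 1..p.
Substitute the sample gammas (Toeplitz matrix and right-hand side of size 2):
  Gamma_p = [[7.9823, -0.107], [-0.107, 7.9823]]
  r_p     = [-0.107, -6.3034]
Written out:
  7.9823 phi_1 - 0.107 phi_2 = -0.107
  -0.107 phi_1 + 7.9823 phi_2 = -6.3034
Solve by Cramer's rule:
  det = gamma(0)^2 - gamma(1)^2 = (7.9823)^2 - (-0.107)^2 = 63.71711329 - 0.011449 = 63.70566429
  phi_hat_1 = [gamma(1) gamma(0) - gamma(1) gamma(2)] / det = [(-0.107)(7.9823) - (-0.107)(-6.3034)] / 63.70566429 = -1.5285699 / 63.70566429 = -0.024
  phi_hat_2 = [gamma(0) gamma(2) - gamma(1)^2] / det = [(7.9823)(-6.3034) - (-0.107)^2] / 63.70566429 = -50.32707882 / 63.70566429 = -0.79
So phi_hat = [-0.0240, -0.7900].
Therefore phi_hat_2 = -0.7900.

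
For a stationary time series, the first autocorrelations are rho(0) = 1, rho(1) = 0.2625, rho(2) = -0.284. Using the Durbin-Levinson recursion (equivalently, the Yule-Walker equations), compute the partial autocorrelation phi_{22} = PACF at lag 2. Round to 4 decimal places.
\phi_{22} = -0.3790

The PACF at lag k is phi_{kk}, the last component of the solution
to the Yule-Walker system G_k phi = r_k where
  (G_k)_{ij} = rho(|i - j|), (r_k)_i = rho(i), i,j = 1..k.
Equivalently, Durbin-Levinson gives phi_{kk} iteratively:
  phi_{11} = rho(1)
  phi_{kk} = [rho(k) - sum_{j=1..k-1} phi_{k-1,j} rho(k-j)]
            / [1 - sum_{j=1..k-1} phi_{k-1,j} rho(j)],
  phi_{k,j} = phi_{k-1,j} - phi_{kk} phi_{k-1,k-j},  j = 1..k-1.
Step k = 1:
  phi_11 = rho(1) = 0.2625.
Step k = 2:
  phi_22 = [rho(2) - phi_11 rho(1)] / [1 - phi_11 rho(1)] = [-0.284 - (0.2625)(0.2625)] / [1 - (0.2625)(0.2625)]
         = -0.35290625 / 0.93109375 = -0.379.
Therefore phi_{22} = -0.3790.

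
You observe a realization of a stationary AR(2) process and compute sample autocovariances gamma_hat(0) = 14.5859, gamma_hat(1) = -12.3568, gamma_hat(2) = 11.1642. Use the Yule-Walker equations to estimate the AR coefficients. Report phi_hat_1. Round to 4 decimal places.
\hat\phi_{1} = -0.7040

The Yule-Walker equations for an AR(p) process read, in matrix form,
  Gamma_p phi = r_p,   with   (Gamma_p)_{ij} = gamma(|i - j|),
                       (r_p)_i = gamma(i),   i,j = 1..p.
Substitute the sample gammas (Toeplitz matrix and right-hand side of size 2):
  Gamma_p = [[14.5859, -12.3568], [-12.3568, 14.5859]]
  r_p     = [-12.3568, 11.1642]
Written out:
  14.5859 phi_1 - 12.3568 phi_2 = -12.3568
  -12.3568 phi_1 + 14.5859 phi_2 = 11.1642
Solve by Cramer's rule:
  det = gamma(0)^2 - gamma(1)^2 = (14.5859)^2 - (-12.3568)^2 = 212.74847881 - 152.69050624 = 60.05797257
  phi_hat_1 = [gamma(1) gamma(0) - gamma(1) gamma(2)] / det = [(-12.3568)(14.5859) - (-12.3568)(11.1642)] / 60.05797257 = -42.28126256 / 60.05797257 = -0.704
  phi_hat_2 = [gamma(0) gamma(2) - gamma(1)^2] / det = [(14.5859)(11.1642) - (-12.3568)^2] / 60.05797257 = 10.14939854 / 60.05797257 = 0.169
So phi_hat = [-0.7040, 0.1690].
Therefore phi_hat_1 = -0.7040.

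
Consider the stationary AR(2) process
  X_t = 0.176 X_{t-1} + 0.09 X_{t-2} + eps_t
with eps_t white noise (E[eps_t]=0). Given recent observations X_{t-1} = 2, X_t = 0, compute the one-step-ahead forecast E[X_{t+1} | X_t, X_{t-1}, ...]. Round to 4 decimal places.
E[X_{t+1} \mid \mathcal F_t] = 0.1800

For an AR(p) model X_t = c + sum_i phi_i X_{t-i} + eps_t, the
one-step-ahead conditional mean is
  E[X_{t+1} | X_t, ...] = c + sum_i phi_i X_{t+1-i}.
Substitute known values:
  E[X_{t+1} | ...] = (0.176) * (0) + (0.09) * (2)
                   = 0.1800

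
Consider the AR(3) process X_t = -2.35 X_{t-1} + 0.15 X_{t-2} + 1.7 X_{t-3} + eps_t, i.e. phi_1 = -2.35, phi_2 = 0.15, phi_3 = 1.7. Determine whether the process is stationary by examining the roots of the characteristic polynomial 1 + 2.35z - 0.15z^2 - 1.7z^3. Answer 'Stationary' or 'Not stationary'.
\text{Not stationary}

The AR(p) characteristic polynomial is P(z) = 1 + 2.35z - 0.15z^2 - 1.7z^3.
Stationarity requires all roots to lie outside the unit circle, i.e. |z| > 1 for every root.
Degree 3: look for a simple real root z0 first, then factor out (1 - z/z0) and solve the remaining quadratic.
Testing z0 = -0.5: P(-0.5) = 1 + (2.35)(-0.5) + (-0.15)(-0.5)^2 + (-1.7)(-0.5)^3
  = 1 + (-1.175) + (-0.0375) + (0.2125) = 0.  So z_0 = -0.5 is a root, |z_0| = 0.5.
Divide out the factor (1 + 2 z) = (1 - z/z0) (since 1/z0 = -2):
  P(z) = (1 + 2 z)(1 + (0.35) z + (-0.85) z^2)
  [check: z-coef 0.35 - (-2) = 2.35; z^2-coef -0.85 - (-2)(0.35) = -0.15; z^3-coef -(-2)(-0.85) = -1.7.]
Remaining roots from the quadratic factor 1 + (0.35) z + (-0.85) z^2:
  Set 1 + (0.35) z + (-0.85) z^2 = 0, i.e. a z^2 + b z + c = 0 with a = -0.85, b = 0.35, c = 1.
  Discriminant D = b^2 - 4ac = (0.35)^2 - 4*(-0.85)*1 = 0.1225 - (-3.4) = 3.5225.
  D >= 0, so the roots are real: z = (-b +/- sqrt(D)) / (2a) = (-0.35 +/- 1.876832) / (-1.7).
    z_1 = (-0.35 + 1.876832) / (-1.7) = -0.8981,   |z_1| = 0.8981.
    z_2 = (-0.35 - 1.876832) / (-1.7) = 1.3099,   |z_2| = 1.3099.
Moduli of all roots: 0.5000, 0.8981, 1.3099.
All moduli strictly greater than 1? No.
Verdict: Not stationary.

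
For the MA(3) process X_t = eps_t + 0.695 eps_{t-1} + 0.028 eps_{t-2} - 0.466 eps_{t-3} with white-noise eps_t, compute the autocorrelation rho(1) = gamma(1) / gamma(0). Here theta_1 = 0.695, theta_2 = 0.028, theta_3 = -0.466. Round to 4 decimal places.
\rho(1) = 0.4124

For an MA(q) process with theta_0 = 1, the autocovariance is
  gamma(k) = sigma^2 * sum_{i=0..q-k} theta_i * theta_{i+k},
and rho(k) = gamma(k) / gamma(0). Sigma^2 cancels.
  numerator   = (1)*(0.695) + (0.695)*(0.028) + (0.028)*(-0.466) = 0.701412.
  denominator = (1)^2 + (0.695)^2 + (0.028)^2 + (-0.466)^2 = 1.700965.
  rho(1) = 0.701412 / 1.700965 = 0.4124.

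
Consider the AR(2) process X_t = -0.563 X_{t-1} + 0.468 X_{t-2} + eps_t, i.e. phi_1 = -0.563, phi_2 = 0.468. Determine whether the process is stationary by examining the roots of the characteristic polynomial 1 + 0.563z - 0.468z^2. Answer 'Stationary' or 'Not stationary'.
\text{Not stationary}

The AR(p) characteristic polynomial is P(z) = 1 + 0.563z - 0.468z^2.
Stationarity requires all roots to lie outside the unit circle, i.e. |z| > 1 for every root.
Set 1 + (0.563) z + (-0.468) z^2 = 0, i.e. a z^2 + b z + c = 0 with a = -0.468, b = 0.563, c = 1.
Discriminant D = b^2 - 4ac = (0.563)^2 - 4*(-0.468)*1 = 0.316969 - (-1.872) = 2.188969.
D >= 0, so the roots are real: z = (-b +/- sqrt(D)) / (2a) = (-0.563 +/- 1.479516) / (-0.936).
  z_1 = (-0.563 + 1.479516) / (-0.936) = -0.9792,   |z_1| = 0.9792.
  z_2 = (-0.563 - 1.479516) / (-0.936) = 2.1822,   |z_2| = 2.1822.
Moduli of all roots: 0.9792, 2.1822.
All moduli strictly greater than 1? No.
Verdict: Not stationary.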